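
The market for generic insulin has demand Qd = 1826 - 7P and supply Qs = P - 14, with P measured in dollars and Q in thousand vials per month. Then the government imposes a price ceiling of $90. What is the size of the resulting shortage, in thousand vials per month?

Setting quantity demanded equal to quantity supplied, 1826 - 7P = P - 14, gives P* = 230 and Q* = 216.
The ceiling of 90 is below the equilibrium price 230, so it binds.
At P = 90: Qd = 1826 - 7·90 = 1196 and Qs = 90 - 14 = 76.
Shortage = Qd - Qs = 1196 - 76 = 1120.

1120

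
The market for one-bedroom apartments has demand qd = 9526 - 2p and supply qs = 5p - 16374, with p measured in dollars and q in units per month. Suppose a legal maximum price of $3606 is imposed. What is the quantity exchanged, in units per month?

1656

In a free market, 9526 - 2p = 5p - 16374 gives the equilibrium p* = 3700, q* = 2126.
Because the ceiling (3606) lies below the market-clearing price, it is binding.
At p = 3606: qd = 9526 - 2·3606 = 2314 and qs = 5·3606 - 16374 = 1656.
The quantity actually transacted is the short side, supply: 1656.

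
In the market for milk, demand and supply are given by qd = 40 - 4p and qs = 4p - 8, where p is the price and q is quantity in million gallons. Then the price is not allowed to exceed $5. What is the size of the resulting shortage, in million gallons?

Without the control the market clears where 40 - 4p = 4p - 8, i.e. p* = 6 and q* = 16.
Since 5 < 6, the ceiling is binding.
At p = 5: qd = 40 - 4·5 = 20 and qs = 4·5 - 8 = 12.
Shortage = qd - qs = 20 - 12 = 8.

8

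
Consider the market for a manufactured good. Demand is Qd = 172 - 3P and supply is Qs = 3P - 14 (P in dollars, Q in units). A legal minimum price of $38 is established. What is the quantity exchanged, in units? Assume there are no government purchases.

Without the control the market clears where 172 - 3P = 3P - 14, i.e. P* = 31 and Q* = 79.
The floor of 38 is above the equilibrium price 31, so it binds.
At P = 38: Qd = 172 - 3·38 = 58 and Qs = 3·38 - 14 = 100.
The quantity actually transacted is the short side, demand: 58.

58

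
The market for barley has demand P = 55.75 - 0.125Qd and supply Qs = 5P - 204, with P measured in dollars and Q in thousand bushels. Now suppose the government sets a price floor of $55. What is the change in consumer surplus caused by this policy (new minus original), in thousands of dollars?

-130

Rearranging demand gives Qd = 446 - 8P. In a free market, 446 - 8P = 5P - 204 gives the equilibrium P* = 50, Q* = 46.
The floor of 55 is above the equilibrium price 50, so it binds.
At P = 55: Qd = 446 - 8·55 = 6 and Qs = 5·55 - 204 = 71.
Consumer surplus without the control is ½ · (55.75 - 50) · 46 = 132.25.
With the floor, consumers buy 6 units at 55, so CS = ½ · (55.75 - 55) · 6 = 2.25.
Change in consumer surplus = 2.25 - 132.25 = -130.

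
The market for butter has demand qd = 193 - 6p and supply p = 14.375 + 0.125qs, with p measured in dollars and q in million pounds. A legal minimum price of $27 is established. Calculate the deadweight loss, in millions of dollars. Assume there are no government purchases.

Rearranging supply gives qs = 8p - 115. Setting quantity demanded equal to quantity supplied, 193 - 6p = 8p - 115, gives p* = 22 and q* = 61.
Because the floor (27) lies above the market-clearing price, it is binding.
At p = 27: qd = 193 - 6·27 = 31 and qs = 8·27 - 115 = 101.
Quantity traded falls to 31. At q = 31 the demand price is (193 - 31)/6 = 27 and the supply price is (115 + 31)/8 = 18.25.
Deadweight loss = ½ · (27 - 18.25) · (61 - 31) = ½ · 8.75 · 30 = 131.25.

131.25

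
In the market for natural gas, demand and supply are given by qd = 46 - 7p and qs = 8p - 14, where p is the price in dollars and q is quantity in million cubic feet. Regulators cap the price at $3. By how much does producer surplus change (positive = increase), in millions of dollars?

-14

In a free market, 46 - 7p = 8p - 14 gives the equilibrium p* = 4, q* = 18.
Because the ceiling (3) lies below the market-clearing price, it is binding.
At p = 3: qd = 46 - 7·3 = 25 and qs = 8·3 - 14 = 10.
Producer surplus without the control is ½ · (4 - 1.75) · 18 = 20.25.
With the ceiling, producers sell 10 units at 3, so PS = ½ · (3 - 1.75) · 10 = 6.25.
Change in producer surplus = 6.25 - 20.25 = -14.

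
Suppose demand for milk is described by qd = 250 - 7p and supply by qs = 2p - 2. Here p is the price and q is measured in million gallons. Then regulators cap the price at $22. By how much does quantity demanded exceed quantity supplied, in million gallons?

54

Equilibrium: 250 - 7p = 2p - 2, so 252 = 9p and p* = 28, q* = 54.
Because the ceiling (22) lies below the market-clearing price, it is binding.
At p = 22: qd = 250 - 7·22 = 96 and qs = 2·22 - 2 = 42.
Shortage = qd - qs = 96 - 42 = 54.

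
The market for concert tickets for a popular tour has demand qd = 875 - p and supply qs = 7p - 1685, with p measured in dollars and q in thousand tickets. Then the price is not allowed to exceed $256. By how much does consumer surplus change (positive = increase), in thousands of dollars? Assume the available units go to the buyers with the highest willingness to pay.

-93504

Equilibrium: 875 - p = 7p - 1685, so 2560 = 8p and p* = 320, q* = 555.
The ceiling of 256 is below the equilibrium price 320, so it binds.
At p = 256: qd = 875 - 256 = 619 and qs = 7·256 - 1685 = 107.
Consumer surplus without the control is ½ · (875 - 320) · 555 = 154012.5.
With the ceiling, 107 units are sold at 256 (assume they go to the highest-value buyers). The demand price at q = 107 is 768, so CS = ½ · [(875 - 256) + (768 - 256)] · 107 = 60508.5.
Change in consumer surplus = 60508.5 - 154012.5 = -93504.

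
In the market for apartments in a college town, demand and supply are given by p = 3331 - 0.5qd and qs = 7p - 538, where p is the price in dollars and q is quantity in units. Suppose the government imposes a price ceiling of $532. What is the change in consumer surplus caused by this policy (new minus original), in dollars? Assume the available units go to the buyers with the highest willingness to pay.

Rearranging demand gives qd = 6662 - 2p. In a free market, 6662 - 2p = 7p - 538 gives the equilibrium p* = 800, q* = 5062.
Because the ceiling (532) lies below the market-clearing price, it is binding.
At p = 532: qd = 6662 - 2·532 = 5598 and qs = 7·532 - 538 = 3186.
Consumer surplus without the control is ½ · (3331 - 800) · 5062 = 6405961.
With the ceiling, 3186 units are sold at 532 (assume they go to the highest-value buyers). The demand price at q = 3186 is 1738, so CS = ½ · [(3331 - 532) + (1738 - 532)] · 3186 = 6379965.
Change in consumer surplus = 6379965 - 6405961 = -25996.

-25996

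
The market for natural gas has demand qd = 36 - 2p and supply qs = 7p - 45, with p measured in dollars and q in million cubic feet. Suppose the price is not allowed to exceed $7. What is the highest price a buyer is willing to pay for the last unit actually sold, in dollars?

Without the control the market clears where 36 - 2p = 7p - 45, i.e. p* = 9 and q* = 18.
Since 7 < 9, the ceiling is binding.
At p = 7: qd = 36 - 2·7 = 22 and qs = 7·7 - 45 = 4.
Only 4 units reach the market. On the demand curve, the marginal buyer's willingness to pay at q = 4 is (36 - 4)/2 = 16.

16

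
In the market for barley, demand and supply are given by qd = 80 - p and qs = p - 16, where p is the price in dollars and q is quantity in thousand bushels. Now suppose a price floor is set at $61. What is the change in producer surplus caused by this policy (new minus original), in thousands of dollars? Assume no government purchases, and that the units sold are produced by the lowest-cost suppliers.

Setting quantity demanded equal to quantity supplied, 80 - p = p - 16, gives p* = 48 and q* = 32.
Since 61 > 48, the floor is binding.
At p = 61: qd = 80 - 61 = 19 and qs = 61 - 16 = 45.
Producer surplus without the control is ½ · (48 - 16) · 32 = 512.
With the floor, 19 units are sold at 61. The supply price at q = 19 is 35, so PS = ½ · [(61 - 16) + (61 - 35)] · 19 = 674.5.
Change in producer surplus = 674.5 - 512 = 162.5.

162.5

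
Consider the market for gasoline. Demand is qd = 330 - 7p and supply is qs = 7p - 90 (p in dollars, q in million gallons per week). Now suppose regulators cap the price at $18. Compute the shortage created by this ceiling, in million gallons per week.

168

Setting quantity demanded equal to quantity supplied, 330 - 7p = 7p - 90, gives p* = 30 and q* = 120.
The ceiling of 18 is below the equilibrium price 30, so it binds.
At p = 18: qd = 330 - 7·18 = 204 and qs = 7·18 - 90 = 36.
Shortage = qd - qs = 204 - 36 = 168.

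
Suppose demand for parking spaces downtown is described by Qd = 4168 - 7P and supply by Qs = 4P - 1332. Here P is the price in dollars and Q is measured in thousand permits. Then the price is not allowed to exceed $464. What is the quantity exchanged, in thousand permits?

Setting quantity demanded equal to quantity supplied, 4168 - 7P = 4P - 1332, gives P* = 500 and Q* = 668.
Because the ceiling (464) lies below the market-clearing price, it is binding.
At P = 464: Qd = 4168 - 7·464 = 920 and Qs = 4·464 - 1332 = 524.
The quantity actually transacted is the short side, supply: 524.

524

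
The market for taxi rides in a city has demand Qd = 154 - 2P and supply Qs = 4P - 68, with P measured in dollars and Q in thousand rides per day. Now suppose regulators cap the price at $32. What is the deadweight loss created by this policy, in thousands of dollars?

150

Setting quantity demanded equal to quantity supplied, 154 - 2P = 4P - 68, gives P* = 37 and Q* = 80.
Since 32 < 37, the ceiling is binding.
At P = 32: Qd = 154 - 2·32 = 90 and Qs = 4·32 - 68 = 60.
Quantity traded falls to 60. At Q = 60 the demand price is (154 - 60)/2 = 47 and the supply price is (68 + 60)/4 = 32.
Deadweight loss = ½ · (47 - 32) · (80 - 60) = ½ · 15 · 20 = 150.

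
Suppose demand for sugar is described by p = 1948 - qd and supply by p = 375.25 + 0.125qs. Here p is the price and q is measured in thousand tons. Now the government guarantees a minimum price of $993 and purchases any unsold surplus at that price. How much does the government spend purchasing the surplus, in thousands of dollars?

3959091

Rearranging demand gives qd = 1948 - p; rearranging supply gives qs = 8p - 3002. Equilibrium: 1948 - p = 8p - 3002, so 4950 = 9p and p* = 550, q* = 1398.
Because the floor (993) lies above the market-clearing price, it is binding.
At p = 993: qd = 1948 - 993 = 955 and qs = 8·993 - 3002 = 4942.
Surplus = qs - qd = 3987.
Government expenditure = surplus × support price = 3987 × 993 = 3959091.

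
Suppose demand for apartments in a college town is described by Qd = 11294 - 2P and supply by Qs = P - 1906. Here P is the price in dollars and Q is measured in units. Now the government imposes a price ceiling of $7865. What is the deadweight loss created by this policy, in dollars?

Setting quantity demanded equal to quantity supplied, 11294 - 2P = P - 1906, gives P* = 4400 and Q* = 2494.
The ceiling of 7865 is above the equilibrium price 4400, so it is not binding; the market clears at P* = 4400, Q* = 2494.
Since the control does not bind, no trades are prevented and deadweight loss is zero.

0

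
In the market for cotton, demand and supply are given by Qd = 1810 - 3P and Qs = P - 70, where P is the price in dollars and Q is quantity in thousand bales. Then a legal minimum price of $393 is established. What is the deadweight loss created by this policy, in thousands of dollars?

0

In a free market, 1810 - 3P = P - 70 gives the equilibrium P* = 470, Q* = 400.
Since 393 is below P* = 470, the floor does not bind and the free-market outcome prevails.
Since the control does not bind, no trades are prevented and deadweight loss is zero.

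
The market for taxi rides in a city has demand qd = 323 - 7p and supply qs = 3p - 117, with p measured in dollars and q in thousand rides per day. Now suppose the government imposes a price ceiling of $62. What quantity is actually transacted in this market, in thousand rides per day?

15

Equilibrium: 323 - 7p = 3p - 117, so 440 = 10p and p* = 44, q* = 15.
The ceiling of 62 is above the equilibrium price 44, so it is not binding; the market clears at p* = 44, q* = 15.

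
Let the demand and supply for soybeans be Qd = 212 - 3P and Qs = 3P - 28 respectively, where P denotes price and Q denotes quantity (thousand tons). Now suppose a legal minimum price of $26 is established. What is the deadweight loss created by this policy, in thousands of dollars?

In a free market, 212 - 3P = 3P - 28 gives the equilibrium P* = 40, Q* = 92.
Since 26 is below P* = 40, the floor does not bind and the free-market outcome prevails.
Since the control does not bind, no trades are prevented and deadweight loss is zero.

0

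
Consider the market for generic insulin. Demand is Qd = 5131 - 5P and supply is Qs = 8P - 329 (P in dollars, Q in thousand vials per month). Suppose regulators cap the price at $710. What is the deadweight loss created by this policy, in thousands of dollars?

Equilibrium: 5131 - 5P = 8P - 329, so 5460 = 13P and P* = 420, Q* = 3031.
The ceiling of 710 is above the equilibrium price 420, so it is not binding; the market clears at P* = 420, Q* = 3031.
Since the control does not bind, no trades are prevented and deadweight loss is zero.

0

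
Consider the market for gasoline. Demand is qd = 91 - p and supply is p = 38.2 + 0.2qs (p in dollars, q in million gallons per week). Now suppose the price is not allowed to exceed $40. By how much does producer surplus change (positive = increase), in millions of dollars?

Rearranging supply gives qs = 5p - 191. Equilibrium: 91 - p = 5p - 191, so 282 = 6p and p* = 47, q* = 44.
Because the ceiling (40) lies below the market-clearing price, it is binding.
At p = 40: qd = 91 - 40 = 51 and qs = 5·40 - 191 = 9.
Producer surplus without the control is ½ · (47 - 38.2) · 44 = 193.6.
With the ceiling, producers sell 9 units at 40, so PS = ½ · (40 - 38.2) · 9 = 8.1.
Change in producer surplus = 8.1 - 193.6 = -185.5.

-185.5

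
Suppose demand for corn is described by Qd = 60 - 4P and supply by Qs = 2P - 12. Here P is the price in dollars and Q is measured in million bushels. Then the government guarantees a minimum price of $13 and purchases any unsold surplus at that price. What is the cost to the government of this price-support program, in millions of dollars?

78

In a free market, 60 - 4P = 2P - 12 gives the equilibrium P* = 12, Q* = 12.
Because the floor (13) lies above the market-clearing price, it is binding.
At P = 13: Qd = 60 - 4·13 = 8 and Qs = 2·13 - 12 = 14.
Surplus = Qs - Qd = 6.
Government expenditure = surplus × support price = 6 × 13 = 78.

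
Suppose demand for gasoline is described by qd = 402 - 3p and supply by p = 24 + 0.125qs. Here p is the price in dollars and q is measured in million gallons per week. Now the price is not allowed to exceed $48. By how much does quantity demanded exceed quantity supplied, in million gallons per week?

Rearranging supply gives qs = 8p - 192. Without the control the market clears where 402 - 3p = 8p - 192, i.e. p* = 54 and q* = 240.
Since 48 < 54, the ceiling is binding.
At p = 48: qd = 402 - 3·48 = 258 and qs = 8·48 - 192 = 192.
Shortage = qd - qs = 258 - 192 = 66.

66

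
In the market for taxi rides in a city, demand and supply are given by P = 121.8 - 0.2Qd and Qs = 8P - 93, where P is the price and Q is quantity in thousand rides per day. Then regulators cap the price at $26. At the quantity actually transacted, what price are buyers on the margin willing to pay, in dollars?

98.8

Rearranging demand gives Qd = 609 - 5P. Without the control the market clears where 609 - 5P = 8P - 93, i.e. P* = 54 and Q* = 339.
Because the ceiling (26) lies below the market-clearing price, it is binding.
At P = 26: Qd = 609 - 5·26 = 479 and Qs = 8·26 - 93 = 115.
Only 115 units reach the market. On the demand curve, the marginal buyer's willingness to pay at Q = 115 is (609 - 115)/5 = 98.8.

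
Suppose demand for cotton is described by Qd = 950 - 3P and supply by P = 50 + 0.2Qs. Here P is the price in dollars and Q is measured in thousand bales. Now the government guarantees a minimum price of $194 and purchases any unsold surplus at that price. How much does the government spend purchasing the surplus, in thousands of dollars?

Rearranging supply gives Qs = 5P - 250. Equilibrium: 950 - 3P = 5P - 250, so 1200 = 8P and P* = 150, Q* = 500.
The floor of 194 is above the equilibrium price 150, so it binds.
At P = 194: Qd = 950 - 3·194 = 368 and Qs = 5·194 - 250 = 720.
Surplus = Qs - Qd = 352.
Government expenditure = surplus × support price = 352 × 194 = 68288.

68288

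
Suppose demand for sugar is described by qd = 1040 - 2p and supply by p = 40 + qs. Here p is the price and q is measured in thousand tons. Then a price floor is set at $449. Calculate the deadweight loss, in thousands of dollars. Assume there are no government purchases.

Rearranging supply gives qs = p - 40. In a free market, 1040 - 2p = p - 40 gives the equilibrium p* = 360, q* = 320.
Because the floor (449) lies above the market-clearing price, it is binding.
At p = 449: qd = 1040 - 2·449 = 142 and qs = 449 - 40 = 409.
Quantity traded falls to 142. At q = 142 the demand price is (1040 - 142)/2 = 449 and the supply price is 40 + 142 = 182.
Deadweight loss = ½ · (449 - 182) · (320 - 142) = ½ · 267 · 178 = 23763.

23763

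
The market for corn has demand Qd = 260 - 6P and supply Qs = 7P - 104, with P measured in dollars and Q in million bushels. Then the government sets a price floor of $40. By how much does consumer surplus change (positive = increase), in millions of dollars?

-672

Without the control the market clears where 260 - 6P = 7P - 104, i.e. P* = 28 and Q* = 92.
Because the floor (40) lies above the market-clearing price, it is binding.
At P = 40: Qd = 260 - 6·40 = 20 and Qs = 7·40 - 104 = 176.
Consumer surplus without the control is ½ · (130/3 - 28) · 92 = 2116/3.
With the floor, consumers buy 20 units at 40, so CS = ½ · (130/3 - 40) · 20 = 100/3.
Change in consumer surplus = 100/3 - 2116/3 = -672.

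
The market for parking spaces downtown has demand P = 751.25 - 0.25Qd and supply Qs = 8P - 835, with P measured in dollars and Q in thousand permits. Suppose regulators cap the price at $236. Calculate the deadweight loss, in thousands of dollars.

84672

Rearranging demand gives Qd = 3005 - 4P. In a free market, 3005 - 4P = 8P - 835 gives the equilibrium P* = 320, Q* = 1725.
Because the ceiling (236) lies below the market-clearing price, it is binding.
At P = 236: Qd = 3005 - 4·236 = 2061 and Qs = 8·236 - 835 = 1053.
Quantity traded falls to 1053. At Q = 1053 the demand price is (3005 - 1053)/4 = 488 and the supply price is (835 + 1053)/8 = 236.
Deadweight loss = ½ · (488 - 236) · (1725 - 1053) = ½ · 252 · 672 = 84672.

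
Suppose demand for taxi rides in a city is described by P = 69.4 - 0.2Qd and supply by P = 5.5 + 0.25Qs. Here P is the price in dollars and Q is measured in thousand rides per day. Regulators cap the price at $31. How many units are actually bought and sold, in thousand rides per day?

102

Rearranging demand gives Qd = 347 - 5P; rearranging supply gives Qs = 4P - 22. Without the control the market clears where 347 - 5P = 4P - 22, i.e. P* = 41 and Q* = 142.
Since 31 < 41, the ceiling is binding.
At P = 31: Qd = 347 - 5·31 = 192 and Qs = 4·31 - 22 = 102.
The quantity actually transacted is the short side, supply: 102.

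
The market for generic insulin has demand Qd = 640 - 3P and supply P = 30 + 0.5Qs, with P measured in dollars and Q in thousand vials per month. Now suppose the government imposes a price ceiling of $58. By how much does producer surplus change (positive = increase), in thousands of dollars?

Rearranging supply gives Qs = 2P - 60. Without the control the market clears where 640 - 3P = 2P - 60, i.e. P* = 140 and Q* = 220.
Because the ceiling (58) lies below the market-clearing price, it is binding.
At P = 58: Qd = 640 - 3·58 = 466 and Qs = 2·58 - 60 = 56.
Producer surplus without the control is ½ · (140 - 30) · 220 = 12100.
With the ceiling, producers sell 56 units at 58, so PS = ½ · (58 - 30) · 56 = 784.
Change in producer surplus = 784 - 12100 = -11316.

-11316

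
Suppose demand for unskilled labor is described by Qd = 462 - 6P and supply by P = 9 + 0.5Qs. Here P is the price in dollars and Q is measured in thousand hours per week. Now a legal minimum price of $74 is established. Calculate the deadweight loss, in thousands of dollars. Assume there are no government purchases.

2352

Rearranging supply gives Qs = 2P - 18. Without the control the market clears where 462 - 6P = 2P - 18, i.e. P* = 60 and Q* = 102.
Since 74 > 60, the floor is binding.
At P = 74: Qd = 462 - 6·74 = 18 and Qs = 2·74 - 18 = 130.
Quantity traded falls to 18. At Q = 18 the demand price is (462 - 18)/6 = 74 and the supply price is (18 + 18)/2 = 18.
Deadweight loss = ½ · (74 - 18) · (102 - 18) = ½ · 56 · 84 = 2352.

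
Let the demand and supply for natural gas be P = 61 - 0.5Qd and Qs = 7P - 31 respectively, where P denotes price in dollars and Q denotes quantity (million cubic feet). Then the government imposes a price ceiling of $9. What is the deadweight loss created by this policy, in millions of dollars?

1008

Rearranging demand gives Qd = 122 - 2P. Without the control the market clears where 122 - 2P = 7P - 31, i.e. P* = 17 and Q* = 88.
Since 9 < 17, the ceiling is binding.
At P = 9: Qd = 122 - 2·9 = 104 and Qs = 7·9 - 31 = 32.
Quantity traded falls to 32. At Q = 32 the demand price is (122 - 32)/2 = 45 and the supply price is (31 + 32)/7 = 9.
Deadweight loss = ½ · (45 - 9) · (88 - 32) = ½ · 36 · 56 = 1008.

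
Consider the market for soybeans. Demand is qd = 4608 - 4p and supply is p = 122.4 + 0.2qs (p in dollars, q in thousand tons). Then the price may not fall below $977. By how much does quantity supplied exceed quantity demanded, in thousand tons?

Rearranging supply gives qs = 5p - 612. Without the control the market clears where 4608 - 4p = 5p - 612, i.e. p* = 580 and q* = 2288.
Because the floor (977) lies above the market-clearing price, it is binding.
At p = 977: qd = 4608 - 4·977 = 700 and qs = 5·977 - 612 = 4273.
Surplus = qs - qd = 4273 - 700 = 3573.

3573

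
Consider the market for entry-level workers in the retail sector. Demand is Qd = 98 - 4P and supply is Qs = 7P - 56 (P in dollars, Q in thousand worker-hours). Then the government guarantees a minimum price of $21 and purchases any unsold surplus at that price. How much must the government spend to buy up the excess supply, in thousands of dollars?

Without the control the market clears where 98 - 4P = 7P - 56, i.e. P* = 14 and Q* = 42.
The floor of 21 is above the equilibrium price 14, so it binds.
At P = 21: Qd = 98 - 4·21 = 14 and Qs = 7·21 - 56 = 91.
Surplus = Qs - Qd = 77.
Government expenditure = surplus × support price = 77 × 21 = 1617.

1617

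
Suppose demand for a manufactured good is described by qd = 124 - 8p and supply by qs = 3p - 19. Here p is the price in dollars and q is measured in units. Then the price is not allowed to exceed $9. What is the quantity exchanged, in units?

8

Without the control the market clears where 124 - 8p = 3p - 19, i.e. p* = 13 and q* = 20.
Since 9 < 13, the ceiling is binding.
At p = 9: qd = 124 - 8·9 = 52 and qs = 3·9 - 19 = 8.
The quantity actually transacted is the short side, supply: 8.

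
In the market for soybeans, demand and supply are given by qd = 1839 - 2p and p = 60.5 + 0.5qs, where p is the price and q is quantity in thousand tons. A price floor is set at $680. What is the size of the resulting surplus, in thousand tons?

760

Rearranging supply gives qs = 2p - 121. Without the control the market clears where 1839 - 2p = 2p - 121, i.e. p* = 490 and q* = 859.
Since 680 > 490, the floor is binding.
At p = 680: qd = 1839 - 2·680 = 479 and qs = 2·680 - 121 = 1239.
Surplus = qs - qd = 1239 - 479 = 760.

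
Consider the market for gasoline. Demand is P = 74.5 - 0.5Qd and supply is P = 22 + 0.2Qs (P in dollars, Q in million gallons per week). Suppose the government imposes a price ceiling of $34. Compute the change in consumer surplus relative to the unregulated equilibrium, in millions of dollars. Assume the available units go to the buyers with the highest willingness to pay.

Rearranging demand gives Qd = 149 - 2P; rearranging supply gives Qs = 5P - 110. Without the control the market clears where 149 - 2P = 5P - 110, i.e. P* = 37 and Q* = 75.
Since 34 < 37, the ceiling is binding.
At P = 34: Qd = 149 - 2·34 = 81 and Qs = 5·34 - 110 = 60.
Consumer surplus without the control is ½ · (74.5 - 37) · 75 = 1406.25.
With the ceiling, 60 units are sold at 34 (assume they go to the highest-value buyers). The demand price at Q = 60 is 44.5, so CS = ½ · [(74.5 - 34) + (44.5 - 34)] · 60 = 1530.
Change in consumer surplus = 1530 - 1406.25 = 123.75.

123.75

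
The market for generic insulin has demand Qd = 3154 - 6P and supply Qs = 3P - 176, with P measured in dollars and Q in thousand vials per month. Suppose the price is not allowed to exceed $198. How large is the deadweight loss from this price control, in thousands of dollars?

Setting quantity demanded equal to quantity supplied, 3154 - 6P = 3P - 176, gives P* = 370 and Q* = 934.
Since 198 < 370, the ceiling is binding.
At P = 198: Qd = 3154 - 6·198 = 1966 and Qs = 3·198 - 176 = 418.
Quantity traded falls to 418. At Q = 418 the demand price is (3154 - 418)/6 = 456 and the supply price is (176 + 418)/3 = 198.
Deadweight loss = ½ · (456 - 198) · (934 - 418) = ½ · 258 · 516 = 66564.

66564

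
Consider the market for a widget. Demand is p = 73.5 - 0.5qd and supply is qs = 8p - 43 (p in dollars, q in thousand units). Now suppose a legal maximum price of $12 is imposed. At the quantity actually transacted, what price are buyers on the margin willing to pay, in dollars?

47

Rearranging demand gives qd = 147 - 2p. In a free market, 147 - 2p = 8p - 43 gives the equilibrium p* = 19, q* = 109.
Because the ceiling (12) lies below the market-clearing price, it is binding.
At p = 12: qd = 147 - 2·12 = 123 and qs = 8·12 - 43 = 53.
Only 53 units reach the market. On the demand curve, the marginal buyer's willingness to pay at q = 53 is (147 - 53)/2 = 47.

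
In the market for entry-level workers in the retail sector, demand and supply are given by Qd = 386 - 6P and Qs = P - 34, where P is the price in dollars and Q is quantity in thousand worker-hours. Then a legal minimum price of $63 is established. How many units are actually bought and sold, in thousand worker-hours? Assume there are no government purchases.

8

Setting quantity demanded equal to quantity supplied, 386 - 6P = P - 34, gives P* = 60 and Q* = 26.
The floor of 63 is above the equilibrium price 60, so it binds.
At P = 63: Qd = 386 - 6·63 = 8 and Qs = 63 - 34 = 29.
The quantity actually transacted is the short side, demand: 8.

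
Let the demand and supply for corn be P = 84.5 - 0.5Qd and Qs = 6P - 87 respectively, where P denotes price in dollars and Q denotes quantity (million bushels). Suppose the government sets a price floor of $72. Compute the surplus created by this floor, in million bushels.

320

Rearranging demand gives Qd = 169 - 2P. In a free market, 169 - 2P = 6P - 87 gives the equilibrium P* = 32, Q* = 105.
Because the floor (72) lies above the market-clearing price, it is binding.
At P = 72: Qd = 169 - 2·72 = 25 and Qs = 6·72 - 87 = 345.
Surplus = Qs - Qd = 345 - 25 = 320.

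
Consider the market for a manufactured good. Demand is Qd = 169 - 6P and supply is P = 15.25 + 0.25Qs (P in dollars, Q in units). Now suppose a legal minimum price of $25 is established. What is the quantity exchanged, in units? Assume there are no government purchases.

Rearranging supply gives Qs = 4P - 61. Equilibrium: 169 - 6P = 4P - 61, so 230 = 10P and P* = 23, Q* = 31.
The floor of 25 is above the equilibrium price 23, so it binds.
At P = 25: Qd = 169 - 6·25 = 19 and Qs = 4·25 - 61 = 39.
The quantity actually transacted is the short side, demand: 19.

19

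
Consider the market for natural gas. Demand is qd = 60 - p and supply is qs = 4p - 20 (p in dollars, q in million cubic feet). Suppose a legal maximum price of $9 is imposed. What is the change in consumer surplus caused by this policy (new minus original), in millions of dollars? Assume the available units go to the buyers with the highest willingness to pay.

-280

Setting quantity demanded equal to quantity supplied, 60 - p = 4p - 20, gives p* = 16 and q* = 44.
Because the ceiling (9) lies below the market-clearing price, it is binding.
At p = 9: qd = 60 - 9 = 51 and qs = 4·9 - 20 = 16.
Consumer surplus without the control is ½ · (60 - 16) · 44 = 968.
With the ceiling, 16 units are sold at 9 (assume they go to the highest-value buyers). The demand price at q = 16 is 44, so CS = ½ · [(60 - 9) + (44 - 9)] · 16 = 688.
Change in consumer surplus = 688 - 968 = -280.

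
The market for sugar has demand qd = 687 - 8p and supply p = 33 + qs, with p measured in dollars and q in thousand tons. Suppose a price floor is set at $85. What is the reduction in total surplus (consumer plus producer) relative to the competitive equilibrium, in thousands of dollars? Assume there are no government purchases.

900

Rearranging supply gives qs = p - 33. Setting quantity demanded equal to quantity supplied, 687 - 8p = p - 33, gives p* = 80 and q* = 47.
The floor of 85 is above the equilibrium price 80, so it binds.
At p = 85: qd = 687 - 8·85 = 7 and qs = 85 - 33 = 52.
Quantity traded falls to 7. At q = 7 the demand price is (687 - 7)/8 = 85 and the supply price is 33 + 7 = 40.
Deadweight loss = ½ · (85 - 40) · (47 - 7) = ½ · 45 · 40 = 900.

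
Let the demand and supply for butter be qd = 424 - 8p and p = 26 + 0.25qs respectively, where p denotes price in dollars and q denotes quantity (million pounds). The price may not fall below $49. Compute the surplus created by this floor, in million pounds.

Rearranging supply gives qs = 4p - 104. Without the control the market clears where 424 - 8p = 4p - 104, i.e. p* = 44 and q* = 72.
Because the floor (49) lies above the market-clearing price, it is binding.
At p = 49: qd = 424 - 8·49 = 32 and qs = 4·49 - 104 = 92.
Surplus = qs - qd = 92 - 32 = 60.

60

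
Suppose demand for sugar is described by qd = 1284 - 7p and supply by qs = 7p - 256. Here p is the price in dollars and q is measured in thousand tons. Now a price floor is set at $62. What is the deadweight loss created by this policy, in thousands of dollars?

0

Without the control the market clears where 1284 - 7p = 7p - 256, i.e. p* = 110 and q* = 514.
Since 62 is below p* = 110, the floor does not bind and the free-market outcome prevails.
Since the control does not bind, no trades are prevented and deadweight loss is zero.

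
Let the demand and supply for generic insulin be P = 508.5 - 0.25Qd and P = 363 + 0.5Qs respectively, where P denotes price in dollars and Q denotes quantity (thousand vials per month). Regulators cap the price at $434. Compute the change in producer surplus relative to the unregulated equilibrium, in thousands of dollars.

-4368

Rearranging demand gives Qd = 2034 - 4P; rearranging supply gives Qs = 2P - 726. Without the control the market clears where 2034 - 4P = 2P - 726, i.e. P* = 460 and Q* = 194.
Since 434 < 460, the ceiling is binding.
At P = 434: Qd = 2034 - 4·434 = 298 and Qs = 2·434 - 726 = 142.
Producer surplus without the control is ½ · (460 - 363) · 194 = 9409.
With the ceiling, producers sell 142 units at 434, so PS = ½ · (434 - 363) · 142 = 5041.
Change in producer surplus = 5041 - 9409 = -4368.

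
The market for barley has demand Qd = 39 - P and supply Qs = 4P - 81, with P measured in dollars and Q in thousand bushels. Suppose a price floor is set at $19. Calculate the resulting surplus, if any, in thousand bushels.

Without the control the market clears where 39 - P = 4P - 81, i.e. P* = 24 and Q* = 15.
Since 19 is below P* = 24, the floor does not bind and the free-market outcome prevails.
Since the control does not bind, there is no surplus.

0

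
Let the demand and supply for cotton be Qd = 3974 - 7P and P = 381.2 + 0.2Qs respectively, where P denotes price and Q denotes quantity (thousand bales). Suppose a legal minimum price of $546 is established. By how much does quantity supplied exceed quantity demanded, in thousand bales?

672

Rearranging supply gives Qs = 5P - 1906. Equilibrium: 3974 - 7P = 5P - 1906, so 5880 = 12P and P* = 490, Q* = 544.
The floor of 546 is above the equilibrium price 490, so it binds.
At P = 546: Qd = 3974 - 7·546 = 152 and Qs = 5·546 - 1906 = 824.
Surplus = Qs - Qd = 824 - 152 = 672.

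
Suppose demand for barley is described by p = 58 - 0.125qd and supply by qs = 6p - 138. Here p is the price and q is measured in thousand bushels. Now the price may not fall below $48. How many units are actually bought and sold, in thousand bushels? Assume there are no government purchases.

80

Rearranging demand gives qd = 464 - 8p. Setting quantity demanded equal to quantity supplied, 464 - 8p = 6p - 138, gives p* = 43 and q* = 120.
Since 48 > 43, the floor is binding.
At p = 48: qd = 464 - 8·48 = 80 and qs = 6·48 - 138 = 150.
The quantity actually transacted is the short side, demand: 80.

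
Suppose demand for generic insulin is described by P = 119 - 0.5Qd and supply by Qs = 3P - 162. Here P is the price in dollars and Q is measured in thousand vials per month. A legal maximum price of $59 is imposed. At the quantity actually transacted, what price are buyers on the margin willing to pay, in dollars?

Rearranging demand gives Qd = 238 - 2P. Setting quantity demanded equal to quantity supplied, 238 - 2P = 3P - 162, gives P* = 80 and Q* = 78.
Because the ceiling (59) lies below the market-clearing price, it is binding.
At P = 59: Qd = 238 - 2·59 = 120 and Qs = 3·59 - 162 = 15.
Only 15 units reach the market. On the demand curve, the marginal buyer's willingness to pay at Q = 15 is (238 - 15)/2 = 111.5.

111.5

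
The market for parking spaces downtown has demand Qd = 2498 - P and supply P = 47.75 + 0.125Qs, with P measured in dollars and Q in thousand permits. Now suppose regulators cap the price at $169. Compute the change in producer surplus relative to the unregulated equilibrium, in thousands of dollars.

Rearranging supply gives Qs = 8P - 382. Without the control the market clears where 2498 - P = 8P - 382, i.e. P* = 320 and Q* = 2178.
Since 169 < 320, the ceiling is binding.
At P = 169: Qd = 2498 - 169 = 2329 and Qs = 8·169 - 382 = 970.
Producer surplus without the control is ½ · (320 - 47.75) · 2178 = 296480.25.
With the ceiling, producers sell 970 units at 169, so PS = ½ · (169 - 47.75) · 970 = 58806.25.
Change in producer surplus = 58806.25 - 296480.25 = -237674.

-237674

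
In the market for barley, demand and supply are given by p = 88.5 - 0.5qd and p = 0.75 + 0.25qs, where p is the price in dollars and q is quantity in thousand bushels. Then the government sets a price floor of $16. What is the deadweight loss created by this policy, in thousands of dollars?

0

Rearranging demand gives qd = 177 - 2p; rearranging supply gives qs = 4p - 3. Equilibrium: 177 - 2p = 4p - 3, so 180 = 6p and p* = 30, q* = 117.
Since 16 is below p* = 30, the floor does not bind and the free-market outcome prevails.
Since the control does not bind, no trades are prevented and deadweight loss is zero.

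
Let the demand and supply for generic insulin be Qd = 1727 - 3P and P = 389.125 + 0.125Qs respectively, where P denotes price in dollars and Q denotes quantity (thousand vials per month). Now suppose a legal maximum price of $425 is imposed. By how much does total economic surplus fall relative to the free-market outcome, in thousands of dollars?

Rearranging supply gives Qs = 8P - 3113. Setting quantity demanded equal to quantity supplied, 1727 - 3P = 8P - 3113, gives P* = 440 and Q* = 407.
The ceiling of 425 is below the equilibrium price 440, so it binds.
At P = 425: Qd = 1727 - 3·425 = 452 and Qs = 8·425 - 3113 = 287.
Quantity traded falls to 287. At Q = 287 the demand price is (1727 - 287)/3 = 480 and the supply price is (3113 + 287)/8 = 425.
Deadweight loss = ½ · (480 - 425) · (407 - 287) = ½ · 55 · 120 = 3300.

3300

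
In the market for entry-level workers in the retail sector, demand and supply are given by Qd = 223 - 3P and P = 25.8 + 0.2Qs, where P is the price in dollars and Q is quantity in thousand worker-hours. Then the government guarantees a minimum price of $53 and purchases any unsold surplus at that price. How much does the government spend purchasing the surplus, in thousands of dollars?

3816

Rearranging supply gives Qs = 5P - 129. In a free market, 223 - 3P = 5P - 129 gives the equilibrium P* = 44, Q* = 91.
The floor of 53 is above the equilibrium price 44, so it binds.
At P = 53: Qd = 223 - 3·53 = 64 and Qs = 5·53 - 129 = 136.
Surplus = Qs - Qd = 72.
Government expenditure = surplus × support price = 72 × 53 = 3816.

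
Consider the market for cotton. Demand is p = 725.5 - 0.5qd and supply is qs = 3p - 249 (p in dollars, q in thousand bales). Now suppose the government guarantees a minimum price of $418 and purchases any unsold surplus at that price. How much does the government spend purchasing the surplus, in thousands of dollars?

163020

Rearranging demand gives qd = 1451 - 2p. Without the control the market clears where 1451 - 2p = 3p - 249, i.e. p* = 340 and q* = 771.
Because the floor (418) lies above the market-clearing price, it is binding.
At p = 418: qd = 1451 - 2·418 = 615 and qs = 3·418 - 249 = 1005.
Surplus = qs - qd = 390.
Government expenditure = surplus × support price = 390 × 418 = 163020.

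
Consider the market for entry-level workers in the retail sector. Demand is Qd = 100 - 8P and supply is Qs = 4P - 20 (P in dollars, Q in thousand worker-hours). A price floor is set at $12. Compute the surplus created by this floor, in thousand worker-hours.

24

Equilibrium: 100 - 8P = 4P - 20, so 120 = 12P and P* = 10, Q* = 20.
Since 12 > 10, the floor is binding.
At P = 12: Qd = 100 - 8·12 = 4 and Qs = 4·12 - 20 = 28.
Surplus = Qs - Qd = 28 - 4 = 24.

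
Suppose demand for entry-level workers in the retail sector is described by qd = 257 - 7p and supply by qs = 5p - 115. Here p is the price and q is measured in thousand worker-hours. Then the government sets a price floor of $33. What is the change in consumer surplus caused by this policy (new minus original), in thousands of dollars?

In a free market, 257 - 7p = 5p - 115 gives the equilibrium p* = 31, q* = 40.
Because the floor (33) lies above the market-clearing price, it is binding.
At p = 33: qd = 257 - 7·33 = 26 and qs = 5·33 - 115 = 50.
Consumer surplus without the control is ½ · (257/7 - 31) · 40 = 800/7.
With the floor, consumers buy 26 units at 33, so CS = ½ · (257/7 - 33) · 26 = 338/7.
Change in consumer surplus = 338/7 - 800/7 = -66.

-66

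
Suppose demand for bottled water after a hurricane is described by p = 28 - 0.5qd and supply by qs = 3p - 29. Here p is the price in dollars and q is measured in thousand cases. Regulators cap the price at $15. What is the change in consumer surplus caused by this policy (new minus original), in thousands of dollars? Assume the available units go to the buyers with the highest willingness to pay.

Rearranging demand gives qd = 56 - 2p. Equilibrium: 56 - 2p = 3p - 29, so 85 = 5p and p* = 17, q* = 22.
The ceiling of 15 is below the equilibrium price 17, so it binds.
At p = 15: qd = 56 - 2·15 = 26 and qs = 3·15 - 29 = 16.
Consumer surplus without the control is ½ · (28 - 17) · 22 = 121.
With the ceiling, 16 units are sold at 15 (assume they go to the highest-value buyers). The demand price at q = 16 is 20, so CS = ½ · [(28 - 15) + (20 - 15)] · 16 = 144.
Change in consumer surplus = 144 - 121 = 23.

23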